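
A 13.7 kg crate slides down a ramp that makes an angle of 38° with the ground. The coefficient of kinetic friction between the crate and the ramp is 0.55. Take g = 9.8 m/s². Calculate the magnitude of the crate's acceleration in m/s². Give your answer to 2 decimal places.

1.79 m/s²

Resolving the weight along the incline: the component pulling the crate down the slope is mg sin 38° = 13.7 × 9.8 × 0.6157 = 82.664 N, and the normal force is N = mg cos 38° = 13.7 × 9.8 × 0.7880 = 105.797 N.
Kinetic friction acts up the slope with magnitude f = μN = 0.55 × 105.797 = 58.188 N.
Net force along the incline is 82.664 − 58.188 = 24.476 N, so a = 24.476 / 13.7 = 1.7866 m/s².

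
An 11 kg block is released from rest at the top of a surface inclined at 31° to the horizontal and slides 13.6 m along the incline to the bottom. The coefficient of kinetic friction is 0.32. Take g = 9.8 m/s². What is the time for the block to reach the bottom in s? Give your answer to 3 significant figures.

The weight component along the incline is mg sin 31° = 55.521 N and the normal force is N = mg cos 31° = 92.403 N.
Friction up the slope is f = μN = 0.32 × 92.403 = 29.569 N, so the net downslope force is 55.521 − 29.569 = 25.952 N and a = 25.952 / 11 = 2.3593 m/s².
Starting from rest, L = ½at², so t = √(2L/a) = √(2 × 13.6 / 2.3593) = 3.3954 s.

3.40 s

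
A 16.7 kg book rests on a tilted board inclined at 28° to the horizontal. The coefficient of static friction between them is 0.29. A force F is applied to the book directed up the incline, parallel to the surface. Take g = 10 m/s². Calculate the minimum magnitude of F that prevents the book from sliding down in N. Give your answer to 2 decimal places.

35.64 N

The normal force is N = mg cos 28° = 147.452 N. With F at its minimum the book is on the verge of sliding down, so static friction is at its maximum μ_s N = 0.29 × 147.452 = 42.761 N and acts up the slope.
Equilibrium along the incline: F + μ_s N = mg sin 28°, so F = 78.402 − 42.761 = 35.641 N.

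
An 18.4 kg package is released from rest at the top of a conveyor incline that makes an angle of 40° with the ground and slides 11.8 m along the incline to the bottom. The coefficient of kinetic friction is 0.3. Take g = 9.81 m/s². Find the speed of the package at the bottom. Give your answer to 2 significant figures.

9.8 m/s

The weight component along the incline is mg sin 40° = 116.026 N and the normal force is N = mg cos 40° = 138.274 N.
Friction up the slope is f = μN = 0.3 × 138.274 = 41.482 N, so the net downslope force is 116.026 − 41.482 = 74.544 N and a = 74.544 / 18.4 = 4.0513 m/s².
Starting from rest over a distance of 11.8 m, v² = 2aL = 2 × 4.0513 × 11.8 = 95.6107, so v = 9.7781 m/s.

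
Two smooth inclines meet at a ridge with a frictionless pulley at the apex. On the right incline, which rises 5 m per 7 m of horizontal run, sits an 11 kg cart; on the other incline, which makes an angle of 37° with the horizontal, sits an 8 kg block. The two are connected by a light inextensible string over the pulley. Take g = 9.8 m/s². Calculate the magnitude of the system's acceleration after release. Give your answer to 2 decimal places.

0.81 m/s²

Resolve each weight along its own incline: the 11 kg mass has component 11 × 9.8 × sin 35.54° = 62.657 N down its slope, and the 8 kg mass has 8 × 9.8 × sin 37° = 47.182 N down its slope.
The 11 kg side's 62.657 N exceeds the other side's 47.182 N, so that mass slides down and the 8 kg mass slides up. Taking that direction as positive, Newton's second law for the whole system gives 62.657 − 47.182 = (11 + 8) a, so a = 15.475 / 19 = 0.8145 m/s².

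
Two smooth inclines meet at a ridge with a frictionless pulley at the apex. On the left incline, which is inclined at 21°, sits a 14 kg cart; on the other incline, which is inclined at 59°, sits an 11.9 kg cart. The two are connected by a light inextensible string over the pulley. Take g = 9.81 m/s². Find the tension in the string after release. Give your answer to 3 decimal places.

Resolve each weight along its own incline: the 14 kg mass has component 14 × 9.81 × sin 21° = 49.218 N down its slope, and the 11.9 kg mass has 11.9 × 9.81 × sin 59° = 100.065 N down its slope.
The 11.9 kg side's 100.065 N exceeds the other side's 49.218 N, so that mass slides down and the 14 kg mass slides up. Taking that direction as positive, Newton's second law for the whole system gives 100.065 − 49.218 = (14 + 11.9) a, so a = 50.847 / 25.9 = 1.9632 m/s².
For the 14 kg mass (up-slope positive): T − 49.218 = 14 × 1.9632, so T = 76.703 N.

76.703 N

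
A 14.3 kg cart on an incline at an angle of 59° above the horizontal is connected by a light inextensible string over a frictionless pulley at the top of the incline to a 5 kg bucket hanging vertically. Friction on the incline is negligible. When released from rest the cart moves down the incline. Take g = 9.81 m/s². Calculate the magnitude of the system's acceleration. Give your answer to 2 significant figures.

For the cart on the incline: the weight component along the slope is m₁g sin 59° = 14.3 × 9.81 × 0.8572 = 120.251 N and the normal force is N = m₁g cos 59° = 72.251 N.
Newton's second law for the cart (down-slope positive): 120.251 − T = 14.3 a. For the hanging bucket (upward positive): T − 5 × 9.81 = 5 a.
Adding the two equations eliminates T: 71.201 = 19.3 a, so a = 3.6892 m/s².

3.7 m/s²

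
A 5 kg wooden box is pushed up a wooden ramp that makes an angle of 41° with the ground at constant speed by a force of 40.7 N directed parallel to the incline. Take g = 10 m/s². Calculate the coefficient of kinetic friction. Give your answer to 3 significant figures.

At constant speed ΣF = 0 along the incline. The applied 40.7 N acts up the slope; the weight component mg sin 41° = 32.803 N and kinetic friction μN both act down the slope.
So 40.7 = 32.803 + μ × 37.735, giving μ = (40.7 − 32.803) / 37.735 = 0.2093.

0.209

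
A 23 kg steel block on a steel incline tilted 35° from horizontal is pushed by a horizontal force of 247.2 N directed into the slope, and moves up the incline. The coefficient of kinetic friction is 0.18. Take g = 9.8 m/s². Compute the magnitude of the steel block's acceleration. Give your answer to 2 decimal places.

0.63 m/s²

The horizontal push has components F cos 35° = 247.2 × 0.8192 = 202.506 N up the incline and F sin 35° = 247.2 × 0.5736 = 141.794 N pressing into the surface.
The normal force is therefore N = mg cos 35° + F sin 35° = 184.648 + 141.794 = 326.442 N, and kinetic friction down the slope is μN = 0.18 × 326.442 = 58.760 N.
Along the incline: F cos 35° − mg sin 35° − μN = ma, so 202.506 − 129.289 − 58.760 = 23 a, giving a = 0.6286 m/s².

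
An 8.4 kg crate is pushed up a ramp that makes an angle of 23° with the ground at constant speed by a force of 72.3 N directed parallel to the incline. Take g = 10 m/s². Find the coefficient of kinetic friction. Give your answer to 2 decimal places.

0.51

At constant speed ΣF = 0 along the incline. The applied 72.3 N acts up the slope; the weight component mg sin 23° = 32.821 N and kinetic friction μN both act down the slope.
So 72.3 = 32.821 + μ × 77.322, giving μ = (72.3 − 32.821) / 77.322 = 0.5106.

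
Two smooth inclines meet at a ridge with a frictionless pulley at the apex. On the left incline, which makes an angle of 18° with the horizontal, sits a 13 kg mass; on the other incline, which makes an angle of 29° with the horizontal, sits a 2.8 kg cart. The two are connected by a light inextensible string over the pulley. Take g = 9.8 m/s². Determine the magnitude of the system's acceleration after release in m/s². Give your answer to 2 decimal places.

Resolve each weight along its own incline: the 13 kg mass has component 13 × 9.8 × sin 18° = 39.369 N down its slope, and the 2.8 kg mass has 2.8 × 9.8 × sin 29° = 13.303 N down its slope.
The 13 kg side's 39.369 N exceeds the other side's 13.303 N, so that mass slides down and the 2.8 kg mass slides up. Taking that direction as positive, Newton's second law for the whole system gives 39.369 − 13.303 = (13 + 2.8) a, so a = 26.066 / 15.8 = 1.6497 m/s².

1.65 m/s²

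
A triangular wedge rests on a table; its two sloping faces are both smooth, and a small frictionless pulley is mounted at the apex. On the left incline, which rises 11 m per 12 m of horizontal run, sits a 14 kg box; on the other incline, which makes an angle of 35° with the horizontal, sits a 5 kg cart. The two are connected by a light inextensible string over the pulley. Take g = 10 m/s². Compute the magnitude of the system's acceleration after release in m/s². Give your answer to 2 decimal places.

3.47 m/s²

Resolve each weight along its own incline: the 14 kg mass has component 14 × 10 × sin 42.51° = 94.601 N down its slope, and the 5 kg mass has 5 × 10 × sin 35° = 28.679 N down its slope.
The 14 kg side's 94.601 N exceeds the other side's 28.679 N, so that mass slides down and the 5 kg mass slides up. Taking that direction as positive, Newton's second law for the whole system gives 94.601 − 28.679 = (14 + 5) a, so a = 65.922 / 19 = 3.4696 m/s².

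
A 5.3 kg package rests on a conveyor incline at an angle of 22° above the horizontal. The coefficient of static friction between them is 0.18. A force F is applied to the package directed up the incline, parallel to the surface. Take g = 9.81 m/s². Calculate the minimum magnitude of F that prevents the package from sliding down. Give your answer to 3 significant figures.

The normal force is N = mg cos 22° = 48.207 N. With F at its minimum the package is on the verge of sliding down, so static friction is at its maximum μ_s N = 0.18 × 48.207 = 8.677 N and acts up the slope.
Equilibrium along the incline: F + μ_s N = mg sin 22°, so F = 19.477 − 8.677 = 10.800 N.

10.8 N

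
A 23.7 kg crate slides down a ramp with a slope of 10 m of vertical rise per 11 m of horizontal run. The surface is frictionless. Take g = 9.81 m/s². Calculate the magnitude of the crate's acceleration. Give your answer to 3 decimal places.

6.599 m/s²

Resolving the weight along the incline: the component pulling the crate down the slope is mg sin 42.27° = 23.7 × 9.81 × 0.6727 = 156.401 N, and the normal force is N = mg cos 42.27° = 23.7 × 9.81 × 0.7399 = 172.025 N.
With no friction the net force along the incline is 156.401 N, so a = g sin 42.27° = 156.401 / 23.7 = 6.5992 m/s².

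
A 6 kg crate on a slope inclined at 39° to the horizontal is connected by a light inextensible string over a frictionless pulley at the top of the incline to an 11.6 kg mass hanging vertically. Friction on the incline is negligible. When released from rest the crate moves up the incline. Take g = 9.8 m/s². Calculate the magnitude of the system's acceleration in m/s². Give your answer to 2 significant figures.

4.4 m/s²

For the crate on the incline: the weight component along the slope is m₁g sin 39° = 6 × 9.8 × 0.6293 = 37.003 N and the normal force is N = m₁g cos 39° = 45.696 N.
Newton's second law for the crate (up-slope positive): T − 37.003 = 6 a. For the hanging mass (downward positive): 11.6 × 9.8 − T = 11.6 a.
Adding the two equations eliminates T: 76.677 = 17.6 a, so a = 4.3566 m/s².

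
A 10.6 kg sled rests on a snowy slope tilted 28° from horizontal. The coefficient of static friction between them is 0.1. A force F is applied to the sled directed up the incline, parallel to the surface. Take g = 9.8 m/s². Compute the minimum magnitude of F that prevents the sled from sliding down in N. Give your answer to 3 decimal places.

The normal force is N = mg cos 28° = 91.721 N. With F at its minimum the sled is on the verge of sliding down, so static friction is at its maximum μ_s N = 0.1 × 91.721 = 9.172 N and acts up the slope.
Equilibrium along the incline: F + μ_s N = mg sin 28°, so F = 48.769 − 9.172 = 39.597 N.

39.597 N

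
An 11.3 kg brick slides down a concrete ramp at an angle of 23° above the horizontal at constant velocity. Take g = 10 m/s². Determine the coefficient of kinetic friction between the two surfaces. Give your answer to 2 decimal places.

At constant velocity the net force along the incline is zero: mg sin 23° = μ mg cos 23°.
So μ = tan 23° = 0.3907 / 0.9205 = 0.4244.

0.42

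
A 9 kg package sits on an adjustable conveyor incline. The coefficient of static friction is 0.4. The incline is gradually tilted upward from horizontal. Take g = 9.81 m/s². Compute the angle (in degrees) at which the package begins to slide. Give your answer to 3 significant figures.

21.8°

At the threshold of sliding, static friction is at its maximum μ_s N and exactly balances the weight component along the incline: mg sin θ = μ_s mg cos θ.
Hence tan θ = μ_s = 0.4, so θ = arctan(0.4) = 21.8014°.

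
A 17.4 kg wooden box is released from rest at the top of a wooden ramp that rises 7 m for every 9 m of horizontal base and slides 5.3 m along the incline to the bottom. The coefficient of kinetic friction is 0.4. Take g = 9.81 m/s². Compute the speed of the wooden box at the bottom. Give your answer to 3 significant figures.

The weight component along the incline is mg sin 37.87° = 104.796 N and the normal force is N = mg cos 37.87° = 134.738 N.
Friction up the slope is f = μN = 0.4 × 134.738 = 53.895 N, so the net downslope force is 104.796 − 53.895 = 50.901 N and a = 50.901 / 17.4 = 2.9253 m/s².
Starting from rest over a distance of 5.3 m, v² = 2aL = 2 × 2.9253 × 5.3 = 31.0082, so v = 5.5685 m/s.

5.57 m/s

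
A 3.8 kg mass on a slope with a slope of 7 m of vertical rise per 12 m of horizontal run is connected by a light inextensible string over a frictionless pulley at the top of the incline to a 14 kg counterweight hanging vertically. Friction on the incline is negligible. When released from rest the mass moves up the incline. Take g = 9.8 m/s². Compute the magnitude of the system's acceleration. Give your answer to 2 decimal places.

6.65 m/s²

For the mass on the incline: the weight component along the slope is m₁g sin 30.26° = 3.8 × 9.8 × 0.5039 = 18.765 N and the normal force is N = m₁g cos 30.26° = 32.167 N.
Newton's second law for the mass (up-slope positive): T − 18.765 = 3.8 a. For the hanging counterweight (downward positive): 14 × 9.8 − T = 14 a.
Adding the two equations eliminates T: 118.435 = 17.8 a, so a = 6.6537 m/s².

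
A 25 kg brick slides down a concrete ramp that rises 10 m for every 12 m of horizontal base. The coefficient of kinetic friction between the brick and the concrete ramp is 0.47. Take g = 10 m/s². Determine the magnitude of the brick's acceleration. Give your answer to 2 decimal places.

Resolving the weight along the incline: the component pulling the brick down the slope is mg sin 39.81° = 25 × 10 × 0.6402 = 160.050 N, and the normal force is N = mg cos 39.81° = 25 × 10 × 0.7682 = 192.050 N.
Kinetic friction acts up the slope with magnitude f = μN = 0.47 × 192.050 = 90.263 N.
Net force along the incline is 160.050 − 90.263 = 69.787 N, so a = 69.787 / 25 = 2.7915 m/s².

2.79 m/s²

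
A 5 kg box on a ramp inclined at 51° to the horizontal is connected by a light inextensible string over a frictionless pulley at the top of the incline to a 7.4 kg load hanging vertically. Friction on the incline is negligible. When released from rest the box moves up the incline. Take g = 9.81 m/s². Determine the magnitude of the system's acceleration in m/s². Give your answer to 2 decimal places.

2.78 m/s²

For the box on the incline: the weight component along the slope is m₁g sin 51° = 5 × 9.81 × 0.7771 = 38.117 N and the normal force is N = m₁g cos 51° = 30.868 N.
Newton's second law for the box (up-slope positive): T − 38.117 = 5 a. For the hanging load (downward positive): 7.4 × 9.81 − T = 7.4 a.
Adding the two equations eliminates T: 34.477 = 12.4 a, so a = 2.7804 m/s².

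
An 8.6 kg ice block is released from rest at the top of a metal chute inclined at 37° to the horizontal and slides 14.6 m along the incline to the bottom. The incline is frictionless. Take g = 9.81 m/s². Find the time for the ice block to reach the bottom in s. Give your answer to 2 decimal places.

The weight component along the incline is mg sin 37° = 50.773 N and the normal force is N = mg cos 37° = 67.378 N.
With no friction, a = g sin 37° = 5.9038 m/s².
Starting from rest, L = ½at², so t = √(2L/a) = √(2 × 14.6 / 5.9038) = 2.2240 s.

2.22 s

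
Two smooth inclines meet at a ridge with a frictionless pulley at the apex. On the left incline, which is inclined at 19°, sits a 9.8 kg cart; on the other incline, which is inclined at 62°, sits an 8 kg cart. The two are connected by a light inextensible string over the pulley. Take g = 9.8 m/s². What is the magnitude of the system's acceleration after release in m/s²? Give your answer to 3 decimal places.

Resolve each weight along its own incline: the 9.8 kg mass has component 9.8 × 9.8 × sin 19° = 31.268 N down its slope, and the 8 kg mass has 8 × 9.8 × sin 62° = 69.223 N down its slope.
The 8 kg side's 69.223 N exceeds the other side's 31.268 N, so that mass slides down and the 9.8 kg mass slides up. Taking that direction as positive, Newton's second law for the whole system gives 69.223 − 31.268 = (9.8 + 8) a, so a = 37.955 / 17.8 = 2.1323 m/s².

2.132 m/s²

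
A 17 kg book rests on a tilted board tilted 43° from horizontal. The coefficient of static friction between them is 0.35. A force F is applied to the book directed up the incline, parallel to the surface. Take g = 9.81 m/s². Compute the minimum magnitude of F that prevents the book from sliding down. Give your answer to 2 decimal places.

The normal force is N = mg cos 43° = 121.968 N. With F at its minimum the book is on the verge of sliding down, so static friction is at its maximum μ_s N = 0.35 × 121.968 = 42.689 N and acts up the slope.
Equilibrium along the incline: F + μ_s N = mg sin 43°, so F = 113.737 − 42.689 = 71.048 N.

71.05 N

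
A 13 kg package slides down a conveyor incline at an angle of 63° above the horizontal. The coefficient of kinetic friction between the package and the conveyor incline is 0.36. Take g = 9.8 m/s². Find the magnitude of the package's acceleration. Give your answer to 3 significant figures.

Resolving the weight along the incline: the component pulling the package down the slope is mg sin 63° = 13 × 9.8 × 0.8910 = 113.513 N, and the normal force is N = mg cos 63° = 13 × 9.8 × 0.4540 = 57.840 N.
Kinetic friction acts up the slope with magnitude f = μN = 0.36 × 57.840 = 20.822 N.
Net force along the incline is 113.513 − 20.822 = 92.691 N, so a = 92.691 / 13 = 7.1301 m/s².

7.13 m/s²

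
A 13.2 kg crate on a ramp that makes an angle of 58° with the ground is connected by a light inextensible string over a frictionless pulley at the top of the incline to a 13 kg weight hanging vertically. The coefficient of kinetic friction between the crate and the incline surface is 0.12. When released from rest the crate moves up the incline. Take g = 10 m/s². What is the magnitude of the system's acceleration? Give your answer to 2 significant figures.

0.37 m/s²

For the crate on the incline: the weight component along the slope is m₁g sin 58° = 13.2 × 10 × 0.8480 = 111.936 N and the normal force is N = m₁g cos 58° = 69.949 N.
Kinetic friction opposes the crate's motion up the incline: f = μN = 0.12 × 69.949 = 8.394 N acting down the slope.
Newton's second law for the crate (up-slope positive): T − 111.936 − 8.394 = 13.2 a. For the hanging weight (downward positive): 13 × 10 − T = 13 a.
Adding the two equations eliminates T: 9.670 = 26.2 a, so a = 0.3691 m/s².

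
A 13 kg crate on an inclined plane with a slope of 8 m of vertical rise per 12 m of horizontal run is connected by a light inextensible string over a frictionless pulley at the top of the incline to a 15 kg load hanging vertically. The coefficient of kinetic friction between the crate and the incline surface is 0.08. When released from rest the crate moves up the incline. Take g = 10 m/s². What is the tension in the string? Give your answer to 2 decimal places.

112.91 N

For the crate on the incline: the weight component along the slope is m₁g sin 33.69° = 13 × 10 × 0.5547 = 72.111 N and the normal force is N = m₁g cos 33.69° = 108.167 N.
Kinetic friction opposes the crate's motion up the incline: f = μN = 0.08 × 108.167 = 8.653 N acting down the slope.
Newton's second law for the crate (up-slope positive): T − 72.111 − 8.653 = 13 a. For the hanging load (downward positive): 15 × 10 − T = 15 a.
Adding the two equations eliminates T: 69.236 = 28 a, so a = 2.4727 m/s².
Then from the hanging load's equation, T = 15 × (10 − 2.4727) = 112.910 N.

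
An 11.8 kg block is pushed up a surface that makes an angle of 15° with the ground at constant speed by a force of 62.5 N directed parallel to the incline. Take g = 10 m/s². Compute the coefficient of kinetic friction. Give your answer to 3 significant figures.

0.280

At constant speed ΣF = 0 along the incline. The applied 62.5 N acts up the slope; the weight component mg sin 15° = 30.541 N and kinetic friction μN both act down the slope.
So 62.5 = 30.541 + μ × 113.979, giving μ = (62.5 − 30.541) / 113.979 = 0.2804.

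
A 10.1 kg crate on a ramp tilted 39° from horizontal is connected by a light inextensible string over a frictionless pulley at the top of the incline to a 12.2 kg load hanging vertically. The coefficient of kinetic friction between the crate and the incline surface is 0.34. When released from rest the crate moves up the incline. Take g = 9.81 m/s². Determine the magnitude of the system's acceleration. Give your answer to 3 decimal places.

For the crate on the incline: the weight component along the slope is m₁g sin 39° = 10.1 × 9.81 × 0.6293 = 62.352 N and the normal force is N = m₁g cos 39° = 77.000 N.
Kinetic friction opposes the crate's motion up the incline: f = μN = 0.34 × 77.000 = 26.180 N acting down the slope.
Newton's second law for the crate (up-slope positive): T − 62.352 − 26.180 = 10.1 a. For the hanging load (downward positive): 12.2 × 9.81 − T = 12.2 a.
Adding the two equations eliminates T: 31.150 = 22.3 a, so a = 1.3969 m/s².

1.397 m/s²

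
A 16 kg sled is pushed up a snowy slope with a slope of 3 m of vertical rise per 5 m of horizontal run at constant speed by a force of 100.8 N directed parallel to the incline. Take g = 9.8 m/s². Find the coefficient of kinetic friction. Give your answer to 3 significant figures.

0.150

At constant speed ΣF = 0 along the incline. The applied 100.8 N acts up the slope; the weight component mg sin 30.96° = 80.673 N and kinetic friction μN both act down the slope.
So 100.8 = 80.673 + μ × 134.455, giving μ = (100.8 − 80.673) / 134.455 = 0.1497.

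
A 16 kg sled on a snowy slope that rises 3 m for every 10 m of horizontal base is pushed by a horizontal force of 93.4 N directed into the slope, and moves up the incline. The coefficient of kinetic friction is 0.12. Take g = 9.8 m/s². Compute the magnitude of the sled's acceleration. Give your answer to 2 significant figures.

1.4 m/s²

The horizontal push has components F cos 16.70° = 93.4 × 0.9578 = 89.459 N up the incline and F sin 16.70° = 93.4 × 0.2873 = 26.834 N pressing into the surface.
The normal force is therefore N = mg cos 16.70° + F sin 16.70° = 150.183 + 26.834 = 177.017 N, and kinetic friction down the slope is μN = 0.12 × 177.017 = 21.242 N.
Along the incline: F cos 16.70° − mg sin 16.70° − μN = ma, so 89.459 − 45.049 − 21.242 = 16 a, giving a = 1.4480 m/s².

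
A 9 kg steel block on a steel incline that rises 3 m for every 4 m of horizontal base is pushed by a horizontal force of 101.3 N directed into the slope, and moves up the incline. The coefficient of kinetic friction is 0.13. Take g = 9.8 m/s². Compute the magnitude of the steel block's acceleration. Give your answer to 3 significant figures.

1.23 m/s²

The horizontal push has components F cos 36.87° = 101.3 × 0.8000 = 81.040 N up the incline and F sin 36.87° = 101.3 × 0.6000 = 60.780 N pressing into the surface.
The normal force is therefore N = mg cos 36.87° + F sin 36.87° = 70.560 + 60.780 = 131.340 N, and kinetic friction down the slope is μN = 0.13 × 131.340 = 17.074 N.
Along the incline: F cos 36.87° − mg sin 36.87° − μN = ma, so 81.040 − 52.920 − 17.074 = 9 a, giving a = 1.2273 m/s².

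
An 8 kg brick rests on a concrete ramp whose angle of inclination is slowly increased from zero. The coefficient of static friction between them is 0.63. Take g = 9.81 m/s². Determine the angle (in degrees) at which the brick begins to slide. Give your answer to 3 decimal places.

32.211°

At the threshold of sliding, static friction is at its maximum μ_s N and exactly balances the weight component along the incline: mg sin θ = μ_s mg cos θ.
Hence tan θ = μ_s = 0.63, so θ = arctan(0.63) = 32.2109°.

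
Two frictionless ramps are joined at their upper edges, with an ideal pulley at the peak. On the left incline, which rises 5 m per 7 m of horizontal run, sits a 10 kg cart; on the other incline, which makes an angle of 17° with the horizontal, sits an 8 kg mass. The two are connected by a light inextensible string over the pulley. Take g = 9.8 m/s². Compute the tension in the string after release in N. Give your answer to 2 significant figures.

Resolve each weight along its own incline: the 10 kg mass has component 10 × 9.8 × sin 35.54° = 56.961 N down its slope, and the 8 kg mass has 8 × 9.8 × sin 17° = 22.922 N down its slope.
The 10 kg side's 56.961 N exceeds the other side's 22.922 N, so that mass slides down and the 8 kg mass slides up. Taking that direction as positive, Newton's second law for the whole system gives 56.961 − 22.922 = (10 + 8) a, so a = 34.039 / 18 = 1.8911 m/s².
For the 8 kg mass (up-slope positive): T − 22.922 = 8 × 1.8911, so T = 38.051 N.

38 N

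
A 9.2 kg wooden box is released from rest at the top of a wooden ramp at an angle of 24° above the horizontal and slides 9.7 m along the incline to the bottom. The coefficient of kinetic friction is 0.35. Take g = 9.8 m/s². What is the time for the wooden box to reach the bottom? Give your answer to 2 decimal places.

4.77 s

The weight component along the incline is mg sin 24° = 36.671 N and the normal force is N = mg cos 24° = 82.365 N.
Friction up the slope is f = μN = 0.35 × 82.365 = 28.828 N, so the net downslope force is 36.671 − 28.828 = 7.843 N and a = 7.843 / 9.2 = 0.8525 m/s².
Starting from rest, L = ½at², so t = √(2L/a) = √(2 × 9.7 / 0.8525) = 4.7704 s.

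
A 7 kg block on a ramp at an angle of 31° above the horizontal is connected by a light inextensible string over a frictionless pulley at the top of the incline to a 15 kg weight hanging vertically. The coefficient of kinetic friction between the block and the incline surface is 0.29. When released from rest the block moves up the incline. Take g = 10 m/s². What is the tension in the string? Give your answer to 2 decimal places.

For the block on the incline: the weight component along the slope is m₁g sin 31° = 7 × 10 × 0.5150 = 36.050 N and the normal force is N = m₁g cos 31° = 60.002 N.
Kinetic friction opposes the block's motion up the incline: f = μN = 0.29 × 60.002 = 17.401 N acting down the slope.
Newton's second law for the block (up-slope positive): T − 36.050 − 17.401 = 7 a. For the hanging weight (downward positive): 15 × 10 − T = 15 a.
Adding the two equations eliminates T: 96.549 = 22 a, so a = 4.3886 m/s².
Then from the hanging weight's equation, T = 15 × (10 − 4.3886) = 84.171 N.

84.17 N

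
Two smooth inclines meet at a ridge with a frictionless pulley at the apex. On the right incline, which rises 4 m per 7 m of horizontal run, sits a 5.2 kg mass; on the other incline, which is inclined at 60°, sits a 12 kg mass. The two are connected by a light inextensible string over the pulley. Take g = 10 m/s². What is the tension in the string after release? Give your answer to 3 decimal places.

49.418 N

Resolve each weight along its own incline: the 5.2 kg mass has component 5.2 × 10 × sin 29.74° = 25.799 N down its slope, and the 12 kg mass has 12 × 10 × sin 60° = 103.923 N down its slope.
The 12 kg side's 103.923 N exceeds the other side's 25.799 N, so that mass slides down and the 5.2 kg mass slides up. Taking that direction as positive, Newton's second law for the whole system gives 103.923 − 25.799 = (5.2 + 12) a, so a = 78.124 / 17.2 = 4.5421 m/s².
For the 5.2 kg mass (up-slope positive): T − 25.799 = 5.2 × 4.5421, so T = 49.418 N.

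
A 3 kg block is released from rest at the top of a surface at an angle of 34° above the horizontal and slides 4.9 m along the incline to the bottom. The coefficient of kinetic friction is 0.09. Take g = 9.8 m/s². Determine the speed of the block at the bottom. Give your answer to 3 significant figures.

The weight component along the incline is mg sin 34° = 16.440 N and the normal force is N = mg cos 34° = 24.374 N.
Friction up the slope is f = μN = 0.09 × 24.374 = 2.194 N, so the net downslope force is 16.440 − 2.194 = 14.246 N and a = 14.246 / 3 = 4.7487 m/s².
Starting from rest over a distance of 4.9 m, v² = 2aL = 2 × 4.7487 × 4.9 = 46.5373, so v = 6.8218 m/s.

6.82 m/s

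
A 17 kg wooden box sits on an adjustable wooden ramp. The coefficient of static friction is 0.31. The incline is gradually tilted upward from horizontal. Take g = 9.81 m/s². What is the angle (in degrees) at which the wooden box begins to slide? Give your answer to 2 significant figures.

17°

At the threshold of sliding, static friction is at its maximum μ_s N and exactly balances the weight component along the incline: mg sin θ = μ_s mg cos θ.
Hence tan θ = μ_s = 0.31, so θ = arctan(0.31) = 17.2234°.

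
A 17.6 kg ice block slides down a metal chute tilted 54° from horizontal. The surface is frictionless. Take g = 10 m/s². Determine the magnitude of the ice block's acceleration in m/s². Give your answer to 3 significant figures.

Resolving the weight along the incline: the component pulling the ice block down the slope is mg sin 54° = 17.6 × 10 × 0.8090 = 142.384 N, and the normal force is N = mg cos 54° = 17.6 × 10 × 0.5878 = 103.453 N.
With no friction the net force along the incline is 142.384 N, so a = g sin 54° = 142.384 / 17.6 = 8.0900 m/s².

8.09 m/s²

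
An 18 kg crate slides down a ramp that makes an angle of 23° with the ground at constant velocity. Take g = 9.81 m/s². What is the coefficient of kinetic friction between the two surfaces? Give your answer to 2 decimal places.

0.42

At constant velocity the net force along the incline is zero: mg sin 23° = μ mg cos 23°.
So μ = tan 23° = 0.3907 / 0.9205 = 0.4244.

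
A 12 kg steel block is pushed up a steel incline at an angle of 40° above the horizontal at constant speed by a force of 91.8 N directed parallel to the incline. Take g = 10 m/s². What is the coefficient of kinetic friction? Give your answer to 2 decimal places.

At constant speed ΣF = 0 along the incline. The applied 91.8 N acts up the slope; the weight component mg sin 40° = 77.135 N and kinetic friction μN both act down the slope.
So 91.8 = 77.135 + μ × 91.925, giving μ = (91.8 − 77.135) / 91.925 = 0.1595.

0.16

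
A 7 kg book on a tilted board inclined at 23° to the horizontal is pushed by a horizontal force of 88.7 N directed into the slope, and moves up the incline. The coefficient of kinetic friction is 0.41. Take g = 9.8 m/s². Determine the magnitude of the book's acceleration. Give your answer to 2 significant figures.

The horizontal push has components F cos 23° = 88.7 × 0.9205 = 81.648 N up the incline and F sin 23° = 88.7 × 0.3907 = 34.655 N pressing into the surface.
The normal force is therefore N = mg cos 23° + F sin 23° = 63.146 + 34.655 = 97.801 N, and kinetic friction down the slope is μN = 0.41 × 97.801 = 40.098 N.
Along the incline: F cos 23° − mg sin 23° − μN = ma, so 81.648 − 26.802 − 40.098 = 7 a, giving a = 2.1069 m/s².

2.1 m/s²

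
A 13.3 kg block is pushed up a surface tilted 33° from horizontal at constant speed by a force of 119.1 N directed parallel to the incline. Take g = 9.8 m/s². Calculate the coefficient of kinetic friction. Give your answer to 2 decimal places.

At constant speed ΣF = 0 along the incline. The applied 119.1 N acts up the slope; the weight component mg sin 33° = 70.988 N and kinetic friction μN both act down the slope.
So 119.1 = 70.988 + μ × 109.312, giving μ = (119.1 − 70.988) / 109.312 = 0.4401.

0.44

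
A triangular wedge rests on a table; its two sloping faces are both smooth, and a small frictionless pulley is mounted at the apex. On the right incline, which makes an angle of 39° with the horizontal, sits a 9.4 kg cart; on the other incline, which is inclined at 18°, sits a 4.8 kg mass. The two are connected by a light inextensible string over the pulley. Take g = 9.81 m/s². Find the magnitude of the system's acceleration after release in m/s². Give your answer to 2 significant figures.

Resolve each weight along its own incline: the 9.4 kg mass has component 9.4 × 9.81 × sin 39° = 58.032 N down its slope, and the 4.8 kg mass has 4.8 × 9.81 × sin 18° = 14.551 N down its slope.
The 9.4 kg side's 58.032 N exceeds the other side's 14.551 N, so that mass slides down and the 4.8 kg mass slides up. Taking that direction as positive, Newton's second law for the whole system gives 58.032 − 14.551 = (9.4 + 4.8) a, so a = 43.481 / 14.2 = 3.0620 m/s².

3.1 m/s²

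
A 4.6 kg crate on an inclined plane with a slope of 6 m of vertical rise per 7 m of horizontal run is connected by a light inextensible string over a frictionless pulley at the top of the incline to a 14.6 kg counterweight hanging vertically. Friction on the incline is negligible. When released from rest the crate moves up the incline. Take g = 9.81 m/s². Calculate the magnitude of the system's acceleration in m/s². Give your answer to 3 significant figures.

For the crate on the incline: the weight component along the slope is m₁g sin 40.60° = 4.6 × 9.81 × 0.6508 = 29.368 N and the normal force is N = m₁g cos 40.60° = 34.262 N.
Newton's second law for the crate (up-slope positive): T − 29.368 = 4.6 a. For the hanging counterweight (downward positive): 14.6 × 9.81 − T = 14.6 a.
Adding the two equations eliminates T: 113.858 = 19.2 a, so a = 5.9301 m/s².

5.93 m/s²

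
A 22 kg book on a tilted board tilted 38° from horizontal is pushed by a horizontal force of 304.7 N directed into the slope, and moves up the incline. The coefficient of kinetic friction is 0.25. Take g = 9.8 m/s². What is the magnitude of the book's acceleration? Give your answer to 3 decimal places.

0.818 m/s²

The horizontal push has components F cos 38° = 304.7 × 0.7880 = 240.104 N up the incline and F sin 38° = 304.7 × 0.6157 = 187.604 N pressing into the surface.
The normal force is therefore N = mg cos 38° + F sin 38° = 169.893 + 187.604 = 357.497 N, and kinetic friction down the slope is μN = 0.25 × 357.497 = 89.374 N.
Along the incline: F cos 38° − mg sin 38° − μN = ma, so 240.104 − 132.745 − 89.374 = 22 a, giving a = 0.8175 m/s².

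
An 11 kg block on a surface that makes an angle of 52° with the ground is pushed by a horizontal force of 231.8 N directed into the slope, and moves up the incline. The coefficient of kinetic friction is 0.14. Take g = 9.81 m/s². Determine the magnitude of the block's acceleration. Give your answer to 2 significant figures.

2.1 m/s²

The horizontal push has components F cos 52° = 231.8 × 0.6157 = 142.719 N up the incline and F sin 52° = 231.8 × 0.7880 = 182.658 N pressing into the surface.
The normal force is therefore N = mg cos 52° + F sin 52° = 66.440 + 182.658 = 249.098 N, and kinetic friction down the slope is μN = 0.14 × 249.098 = 34.874 N.
Along the incline: F cos 52° − mg sin 52° − μN = ma, so 142.719 − 85.033 − 34.874 = 11 a, giving a = 2.0738 m/s².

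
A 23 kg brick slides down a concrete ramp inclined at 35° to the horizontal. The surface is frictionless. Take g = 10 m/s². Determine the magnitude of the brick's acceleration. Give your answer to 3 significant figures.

Resolving the weight along the incline: the component pulling the brick down the slope is mg sin 35° = 23 × 10 × 0.5736 = 131.928 N, and the normal force is N = mg cos 35° = 23 × 10 × 0.8192 = 188.416 N.
With no friction the net force along the incline is 131.928 N, so a = g sin 35° = 131.928 / 23 = 5.7360 m/s².

5.74 m/s²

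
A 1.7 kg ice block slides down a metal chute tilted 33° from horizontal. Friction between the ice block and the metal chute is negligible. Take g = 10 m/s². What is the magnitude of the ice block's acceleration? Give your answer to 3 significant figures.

Resolving the weight along the incline: the component pulling the ice block down the slope is mg sin 33° = 1.7 × 10 × 0.5446 = 9.258 N, and the normal force is N = mg cos 33° = 1.7 × 10 × 0.8387 = 14.258 N.
With no friction the net force along the incline is 9.258 N, so a = g sin 33° = 9.258 / 1.7 = 5.4459 m/s².

5.45 m/s²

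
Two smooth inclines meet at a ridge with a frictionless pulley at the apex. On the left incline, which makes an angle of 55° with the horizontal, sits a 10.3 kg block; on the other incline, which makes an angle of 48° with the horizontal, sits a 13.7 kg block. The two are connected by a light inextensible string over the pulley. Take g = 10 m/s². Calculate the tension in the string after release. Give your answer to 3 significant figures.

91.9 N

Resolve each weight along its own incline: the 10.3 kg mass has component 10.3 × 10 × sin 55° = 84.373 N down its slope, and the 13.7 kg mass has 13.7 × 10 × sin 48° = 101.811 N down its slope.
The 13.7 kg side's 101.811 N exceeds the other side's 84.373 N, so that mass slides down and the 10.3 kg mass slides up. Taking that direction as positive, Newton's second law for the whole system gives 101.811 − 84.373 = (10.3 + 13.7) a, so a = 17.438 / 24 = 0.7266 m/s².
For the 10.3 kg mass (up-slope positive): T − 84.373 = 10.3 × 0.7266, so T = 91.857 N.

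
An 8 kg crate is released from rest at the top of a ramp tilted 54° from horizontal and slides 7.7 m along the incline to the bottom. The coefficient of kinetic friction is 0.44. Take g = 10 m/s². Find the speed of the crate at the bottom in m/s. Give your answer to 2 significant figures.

The weight component along the incline is mg sin 54° = 64.721 N and the normal force is N = mg cos 54° = 47.023 N.
Friction up the slope is f = μN = 0.44 × 47.023 = 20.690 N, so the net downslope force is 64.721 − 20.690 = 44.031 N and a = 44.031 / 8 = 5.5039 m/s².
Starting from rest over a distance of 7.7 m, v² = 2aL = 2 × 5.5039 × 7.7 = 84.7601, so v = 9.2065 m/s.

9.2 m/s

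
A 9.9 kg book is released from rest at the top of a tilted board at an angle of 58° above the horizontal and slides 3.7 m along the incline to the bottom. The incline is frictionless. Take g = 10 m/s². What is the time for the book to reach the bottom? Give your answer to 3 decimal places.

The weight component along the incline is mg sin 58° = 83.957 N and the normal force is N = mg cos 58° = 52.462 N.
With no friction, a = g sin 58° = 8.4805 m/s².
Starting from rest, L = ½at², so t = √(2L/a) = √(2 × 3.7 / 8.4805) = 0.9341 s.

0.934 s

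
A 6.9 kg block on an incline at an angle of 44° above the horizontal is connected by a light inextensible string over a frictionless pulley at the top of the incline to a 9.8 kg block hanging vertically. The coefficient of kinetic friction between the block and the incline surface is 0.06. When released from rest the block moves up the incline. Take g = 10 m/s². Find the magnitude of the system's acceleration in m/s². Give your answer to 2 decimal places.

2.82 m/s²

For the block on the incline: the weight component along the slope is m₁g sin 44° = 6.9 × 10 × 0.6947 = 47.934 N and the normal force is N = m₁g cos 44° = 49.634 N.
Kinetic friction opposes the block's motion up the incline: f = μN = 0.06 × 49.634 = 2.978 N acting down the slope.
Newton's second law for the block (up-slope positive): T − 47.934 − 2.978 = 6.9 a. For the hanging block (downward positive): 9.8 × 10 − T = 9.8 a.
Adding the two equations eliminates T: 47.088 = 16.7 a, so a = 2.8196 m/s².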